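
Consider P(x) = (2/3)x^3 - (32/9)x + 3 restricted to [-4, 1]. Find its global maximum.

499/81

P'(x) = 2x^2 - 32/9, whose only zero in [-4, 1] is x = -4/3.
Candidates: P(-4) = -229/9,  P(-4/3) = 499/81,  P(1) = 1/9.
Hence the absolute maximum is 499/81 at x = -4/3.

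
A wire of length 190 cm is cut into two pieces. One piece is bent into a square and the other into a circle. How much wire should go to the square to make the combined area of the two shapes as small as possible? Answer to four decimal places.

Let x be the length used for the square. Square side x/4; circle radius (190−x)/(2π).
A(x) = (x/4)² + π·((190−x)/(2π))² = x²/16 + (190−x)²/(4π) for 0 ≤ x ≤ 190. A'(x) = x/8 − (190−x)/(2π) = 0 gives x = 4·190/(π+4) ≈ 106.4188.
A'' = 1/8 + 1/(2π) > 0, so this gives the minimum combined area; x ≈ 106.4188 cm to the square.

106.4188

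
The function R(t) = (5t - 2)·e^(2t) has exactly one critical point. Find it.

-1/10

R'(t) = 5·e^(2t) + (5t - 2)·2·e^(2t) = (10t + 1)·e^(2t). Since e^(2t) > 0, the only critical point is t = -1/10.
R''(-1/10) has the same sign as 10 > 0, so this is a local minimum.
R(-1/10) = (-5/2)·e^(-1/5) ≈ -2.0468.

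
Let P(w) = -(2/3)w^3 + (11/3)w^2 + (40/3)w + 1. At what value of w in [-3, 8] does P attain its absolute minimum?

-4/3

The derivative is -2w^2 + (22/3)w + 40/3, which vanishes at w = -4/3 and w = 5.
Evaluating at the critical points and endpoints: P(-3) = 12,  P(-4/3) = -703/81,  P(5) = 76,  P(8) = 1.
Hence the absolute minimum is -703/81 at w = -4/3.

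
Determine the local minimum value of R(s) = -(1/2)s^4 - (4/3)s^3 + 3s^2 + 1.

1

R'(s) = -2s^3 - 4s^2 + 6s. Setting R'(s) = 0 gives s ∈ {-3, 0, 1}.
Second-derivative test with R''(s) = -6s^2 - 8s + 6: R''(-3) = -24 < 0 ⇒ local maximum; R''(0) = 6 > 0 ⇒ local minimum; R''(1) = -8 < 0 ⇒ local maximum.
So the local minimum value is R(0) = 1.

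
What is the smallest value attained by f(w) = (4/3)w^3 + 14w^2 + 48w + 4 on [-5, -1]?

The derivative is 4w^2 + 28w + 48, which vanishes at w = -4 and w = -3.
Evaluating at the critical points and endpoints: f(-5) = -158/3, f(-4) = -148/3, f(-3) = -50, f(-1) = -94/3.
The minimum over the interval is -158/3, attained at w = -5.

-158/3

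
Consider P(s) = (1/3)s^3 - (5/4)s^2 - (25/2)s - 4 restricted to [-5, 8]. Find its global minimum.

Differentiating, P'(s) = s^2 - (5/2)s - 25/2; which vanishes at s = -5/2 and s = 5.
Compare values at every candidate in [-5, 8]: P(-5) = -173/12, P(-5/2) = 683/48, P(5) = -673/12, P(8) = -40/3.
Hence the absolute minimum is -673/12 at s = 5.

-673/12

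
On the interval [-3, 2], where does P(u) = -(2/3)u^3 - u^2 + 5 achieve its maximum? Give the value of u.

The derivative is -2u^2 - 2u, which vanishes at u = -1 and u = 0.
Evaluating at the critical points and endpoints: P(-3) = 14,  P(-1) = 14/3,  P(0) = 5,  P(2) = -13/3.
Hence the absolute maximum is 14 at u = -3.

-3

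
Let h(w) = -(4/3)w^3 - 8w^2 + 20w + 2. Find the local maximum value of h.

38/3

h'(w) = -4w^2 - 16w + 20 = 0 at w = -5, 1.
h''(w) = -8w - 16. h''(-5) = 24 > 0 ⇒ local minimum; h''(1) = -24 < 0 ⇒ local maximum.
So the local maximum value is h(1) = 38/3.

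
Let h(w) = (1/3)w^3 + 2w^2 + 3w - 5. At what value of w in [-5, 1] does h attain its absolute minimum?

-5

h'(w) = w^2 + 4w + 3, which vanishes at w = -3 and w = -1.
Compare values at every candidate in [-5, 1]: h(-5) = -35/3,  h(-3) = -5,  h(-1) = -19/3,  h(1) = 1/3.
So the minimum is h(-5) = -35/3.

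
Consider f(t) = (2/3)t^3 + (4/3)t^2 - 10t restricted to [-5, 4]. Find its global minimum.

The derivative is 2t^2 + (8/3)t - 10, which vanishes at t = -3 and t = 5/3.
Compare values at every candidate in [-5, 4]: f(-5) = 0, f(-3) = 24, f(5/3) = -800/81, f(4) = 24.
So the minimum is f(5/3) = -800/81.

-800/81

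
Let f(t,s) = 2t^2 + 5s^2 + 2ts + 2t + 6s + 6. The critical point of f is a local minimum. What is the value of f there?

37/9

∂f/∂t = 4t + 2s + 2 = 0 and ∂f/∂s = 2t + 10s + 6 = 0, so (t, s) = (-2/9, -5/9).
The Hessian has f_{tt} = 4, f_{ss} = 10, f_{ts} = 2, giving D = 36 > 0 with f_{tt} > 0, so the point is a local minimum.
f(-2/9, -5/9) = 37/9.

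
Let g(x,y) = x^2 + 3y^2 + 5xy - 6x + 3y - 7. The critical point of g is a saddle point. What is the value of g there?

116/13

∂g/∂x = 2x + 5y - 6 = 0 and ∂g/∂y = 5x + 6y + 3 = 0, so (x, y) = (-51/13, 36/13).
The Hessian has g_{xx} = 2, g_{yy} = 6, g_{xy} = 5, giving D = -13 < 0, so the point is a saddle point.
g(-51/13, 36/13) = 116/13.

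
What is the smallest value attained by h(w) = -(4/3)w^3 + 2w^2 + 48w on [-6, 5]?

-90

The derivative is -4w^2 + 4w + 48, which vanishes at w = -3 and w = 4.
Evaluating at the critical points and endpoints: h(-6) = 72,  h(-3) = -90,  h(4) = 416/3,  h(5) = 370/3.
So the minimum is h(-3) = -90.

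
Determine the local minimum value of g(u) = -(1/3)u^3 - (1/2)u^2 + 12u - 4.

g'(u) = -u^2 - u + 12. Setting g'(u) = 0 gives u ∈ {-4, 3}.
Second-derivative test with g''(u) = -2u - 1: g''(-4) = 7 > 0 ⇒ local minimum; g''(3) = -7 < 0 ⇒ local maximum.
Thus g has its local minimum at u = -4, with value -116/3.

-116/3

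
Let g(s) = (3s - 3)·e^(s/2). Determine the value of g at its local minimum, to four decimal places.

By the product rule, g'(s) = ((3/2)s + 3/2)·e^(s/2). Since e^(s/2) > 0, the only critical point is s = -1.
g''(-1) has the same sign as 3/2 > 0, so this is a local minimum.
g(-1) = (-6)·e^(-1/2) ≈ -3.6392.

-3.6392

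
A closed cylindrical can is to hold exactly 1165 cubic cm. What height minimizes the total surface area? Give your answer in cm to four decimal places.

11.4046

With radius r and height h, πr²h = 1165 so h = 1165/(πr²), and S(r) = 2πr² + 2πrh = 2πr² + 2·1165/r.
S'(r) = 4πr − 2·1165/r² = 0 ⇒ r³ = 1165/(2π), so r ≈ 5.7023 and h = 2r ≈ 11.4046.
S''(r) = 4π + 4·1165/r³ > 0, so this is the minimum; S ≈ 612.9125.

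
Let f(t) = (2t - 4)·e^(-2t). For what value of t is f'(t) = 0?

5/2

Differentiating with the product rule gives f'(t) = (-4t + 10)·e^(-2t). Since e^(-2t) > 0, the only critical point is t = 5/2.
f''(5/2) has the same sign as -4 < 0, so this is a local maximum.
f(5/2) = (1)·e^(-5) ≈ 0.0067.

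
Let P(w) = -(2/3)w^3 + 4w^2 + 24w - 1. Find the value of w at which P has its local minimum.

-2

P'(w) = -2w^2 + 8w + 24 = 0 at w = -2, 6.
P''(w) = -4w + 8. P''(-2) = 16 > 0 ⇒ local minimum; P''(6) = -16 < 0 ⇒ local maximum.
So the local minimum value is P(-2) = -83/3.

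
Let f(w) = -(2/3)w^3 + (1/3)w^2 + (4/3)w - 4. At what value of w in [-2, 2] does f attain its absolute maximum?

Differentiating, f'(w) = -2w^2 + (2/3)w + 4/3; which vanishes at w = -2/3 and w = 1.
Compare values at every candidate in [-2, 2]: f(-2) = 0,  f(-2/3) = -368/81,  f(1) = -3,  f(2) = -16/3.
So the maximum is f(-2) = 0.

-2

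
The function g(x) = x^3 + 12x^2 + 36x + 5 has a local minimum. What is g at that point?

g'(x) = 3x^2 + 24x + 36 = 0 at x = -6, -2.
Since g''(x) = 6x + 24, we get g''(-6) = -12 < 0 ⇒ local maximum; g''(-2) = 12 > 0 ⇒ local minimum.
Thus g has its local minimum at x = -2, with value -27.

-27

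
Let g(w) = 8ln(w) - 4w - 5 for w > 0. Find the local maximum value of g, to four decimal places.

-7.4548

g'(w) = 8/w − 4 = 0 gives w = 2.
g''(w) = -8/w², which is negative for w > 0, so this is a local maximum.
g(2) = 8·ln(2) - 8 - 5 ≈ -7.4548.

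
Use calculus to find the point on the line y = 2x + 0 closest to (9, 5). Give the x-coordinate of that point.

19/5

Minimize D(x)^2 = (x - 9)^2 + (2x - 5)^2.
d/dx[D^2] = 2(x - 9) + 2·2·(2x - 5) = 0 ⇒ x = 19/5.
Then y = 38/5 and the distance is √(169/5) ≈ 5.8138.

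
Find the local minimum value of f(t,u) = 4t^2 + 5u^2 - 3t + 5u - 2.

-61/16

∂f/∂t = 8t - 3 = 0 and ∂f/∂u = 10u + 5 = 0, so (t, u) = (3/8, -1/2).
The Hessian has f_{tt} = 8, f_{uu} = 10, f_{tu} = 0, giving D = 80 > 0 with f_{tt} > 0, so the point is a local minimum.
f(3/8, -1/2) = -61/16.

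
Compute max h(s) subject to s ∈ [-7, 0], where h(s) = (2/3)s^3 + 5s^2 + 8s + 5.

h'(s) = 2s^2 + 10s + 8, which vanishes at s = -4 and s = -1.
Evaluating at the critical points and endpoints: h(-7) = -104/3; h(-4) = 31/3; h(-1) = 4/3; h(0) = 5.
The maximum over the interval is 31/3, attained at s = -4.

31/3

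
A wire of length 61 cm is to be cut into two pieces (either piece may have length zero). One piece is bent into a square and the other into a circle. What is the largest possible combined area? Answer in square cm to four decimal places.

Let x be the length used for the square. Square side x/4; circle radius (61−x)/(2π).
A(x) = (x/4)² + π·((61−x)/(2π))² = x²/16 + (61−x)²/(4π) for 0 ≤ x ≤ 61. A'(x) = x/8 − (61−x)/(2π) = 0 gives x = 4·61/(π+4) ≈ 34.1660.
A'' > 0, so the interior critical point is a minimum; the maximum is at an endpoint. A(0) = 296.1078 and A(61) = 232.5625, so the largest area is 296.1078.

296.1078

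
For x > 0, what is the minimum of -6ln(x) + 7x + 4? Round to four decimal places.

h'(x) = -6/x + 7 = 0 gives x = 6/7.
h''(x) = 6/x², which is positive for x > 0, so this is a local minimum.
h(6/7) = -6·ln(6/7) + 6 + 4 ≈ 10.9249.

10.9249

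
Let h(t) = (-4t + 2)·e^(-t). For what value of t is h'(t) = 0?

h'(t) = (-4)·e^(-t) + (-4t + 2)·(-1)·e^(-t) = (4t - 6)·e^(-t). Since e^(-t) > 0, the only critical point is t = 3/2.
h''(3/2) has the same sign as 4 > 0, so this is a local minimum.
h(3/2) = (-4)·e^(-3/2) ≈ -0.8925.

3/2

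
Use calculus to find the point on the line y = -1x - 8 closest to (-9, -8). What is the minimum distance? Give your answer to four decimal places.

6.3640

Minimize D(x)^2 = (x + 9)^2 + (-x)^2.
d/dx[D^2] = 2(x + 9) + 2·(-1)·(-x) = 0 ⇒ x = -9/2.
Then y = -7/2 and the distance is √(81/2) ≈ 6.3640.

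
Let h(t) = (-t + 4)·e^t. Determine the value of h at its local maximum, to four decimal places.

20.0855

By the product rule, h'(t) = (-t + 3)·e^t. Since e^t > 0, the only critical point is t = 3.
h''(3) has the same sign as -1 < 0, so this is a local maximum.
h(3) = (1)·e^(3) ≈ 20.0855.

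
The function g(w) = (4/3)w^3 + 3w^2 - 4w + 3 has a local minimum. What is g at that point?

Critical points: g'(w) = 4w^2 + 6w - 4 vanishes at w = -2, 1/2.
g''(w) = 8w + 6. g''(-2) = -10 < 0 ⇒ local maximum; g''(1/2) = 10 > 0 ⇒ local minimum.
Thus g has its local minimum at w = 1/2, with value 23/12.

23/12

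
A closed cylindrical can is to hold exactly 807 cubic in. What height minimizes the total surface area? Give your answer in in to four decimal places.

10.0909

With radius r and height h, πr²h = 807 so h = 807/(πr²), and S(r) = 2πr² + 2πrh = 2πr² + 2·807/r.
S'(r) = 4πr − 2·807/r² = 0 ⇒ r³ = 807/(2π), so r ≈ 5.0454 and h = 2r ≈ 10.0909.
S''(r) = 4π + 4·807/r³ > 0, so this is the minimum; S ≈ 479.8405.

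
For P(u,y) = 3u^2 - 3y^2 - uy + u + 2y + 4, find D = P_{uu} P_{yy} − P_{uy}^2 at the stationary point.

-37

∂P/∂u = 6u - y + 1 = 0 and ∂P/∂y = -u - 6y + 2 = 0, so (u, y) = (-4/37, 13/37).
The Hessian has P_{uu} = 6, P_{yy} = -6, P_{uy} = -1, giving D = -37 < 0, so the point is a saddle point.
D = (6)·(-6) − (-1)^2 = -37.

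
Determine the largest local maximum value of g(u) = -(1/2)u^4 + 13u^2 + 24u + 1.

177

g'(u) = -2u^3 + 26u + 24 = 0 at u = -3, -1, 4.
Since g''(u) = -6u^2 + 26, we get g''(-3) = -28 < 0 ⇒ local maximum; g''(-1) = 20 > 0 ⇒ local minimum; g''(4) = -70 < 0 ⇒ local maximum.
Thus g has its largest local maximum at u = 4, with value 177.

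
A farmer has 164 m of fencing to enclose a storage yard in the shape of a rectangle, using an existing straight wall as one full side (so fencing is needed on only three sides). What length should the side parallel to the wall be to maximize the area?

82

Let the sides perpendicular to the wall have length x and the parallel side y, so 2x + y = 164 and the area is A = xy = x(164 − 2x).
A'(x) = 164 − 4x = 0 gives x = 41, and A''(x) = −4 < 0 confirms a maximum.
Then y = 164 − 2·41 = 82 and A = 3362.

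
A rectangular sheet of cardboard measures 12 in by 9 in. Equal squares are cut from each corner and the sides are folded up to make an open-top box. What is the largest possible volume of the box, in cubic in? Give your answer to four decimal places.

81.8722

With cut size x, the volume is V(x) = x(12 − 2x)(9 − 2x) for 0 < x < 4.5.
V'(x) = 12x^2 − 84x + 108. Setting V'(x) = 0 gives x ≈ 1.6972 (the root in (0, 4.5)).
V''(x) = 24x − 84 is negative there, so this is the maximum; V ≈ 81.8722.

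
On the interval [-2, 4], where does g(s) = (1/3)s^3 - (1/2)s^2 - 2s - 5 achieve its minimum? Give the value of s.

Differentiating, g'(s) = s^2 - s - 2; which vanishes at s = -1 and s = 2.
Compare values at every candidate in [-2, 4]: g(-2) = -17/3, g(-1) = -23/6, g(2) = -25/3, g(4) = 1/3.
Hence the absolute minimum is -25/3 at s = 2.

2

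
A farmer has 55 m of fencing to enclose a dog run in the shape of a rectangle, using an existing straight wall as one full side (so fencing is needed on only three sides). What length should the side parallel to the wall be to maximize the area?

55/2

Let the sides perpendicular to the wall have length x and the parallel side y, so 2x + y = 55 and the area is A = xy = x(55 − 2x).
A'(x) = 55 − 4x = 0 gives x = 55/4, and A''(x) = −4 < 0 confirms a maximum.
Then y = 55 − 2·55/4 = 55/2 and A = 3025/8.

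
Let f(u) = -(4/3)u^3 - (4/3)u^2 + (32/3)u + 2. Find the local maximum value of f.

866/81

f'(u) = -4u^2 - (8/3)u + 32/3. Setting f'(u) = 0 gives u ∈ {-2, 4/3}.
f''(u) = -8u - 8/3. f''(-2) = 40/3 > 0 ⇒ local minimum; f''(4/3) = -40/3 < 0 ⇒ local maximum.
Thus f has its local maximum at u = 4/3, with value 866/81.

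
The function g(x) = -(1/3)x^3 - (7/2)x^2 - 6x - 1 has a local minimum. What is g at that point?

g'(x) = -x^2 - 7x - 6. Setting g'(x) = 0 gives x ∈ {-6, -1}.
g''(x) = -2x - 7. g''(-6) = 5 > 0 ⇒ local minimum; g''(-1) = -5 < 0 ⇒ local maximum.
Thus g has its local minimum at x = -6, with value -19.

-19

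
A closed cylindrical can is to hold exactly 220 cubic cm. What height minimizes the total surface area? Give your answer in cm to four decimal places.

6.5430

With radius r and height h, πr²h = 220 so h = 220/(πr²), and S(r) = 2πr² + 2πrh = 2πr² + 2·220/r.
S'(r) = 4πr − 2·220/r² = 0 ⇒ r³ = 220/(2π), so r ≈ 3.2715 and h = 2r ≈ 6.5430.
S''(r) = 4π + 4·220/r³ > 0, so this is the minimum; S ≈ 201.7420.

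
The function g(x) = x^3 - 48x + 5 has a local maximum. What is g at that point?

g'(x) = 3x^2 - 48 = 0 at x = -4, 4.
g''(x) = 6x. g''(-4) = -24 < 0 ⇒ local maximum; g''(4) = 24 > 0 ⇒ local minimum.
The local maximum is g(-4) = 133.

133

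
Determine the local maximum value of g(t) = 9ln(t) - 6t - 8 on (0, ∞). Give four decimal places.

-13.3508

g'(t) = 9/t − 6 = 0 gives t = 3/2.
g''(t) = -9/t², which is negative for t > 0, so this is a local maximum.
g(3/2) = 9·ln(3/2) - 9 - 8 ≈ -13.3508.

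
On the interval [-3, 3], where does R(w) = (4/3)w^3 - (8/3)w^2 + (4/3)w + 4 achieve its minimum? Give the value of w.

R'(w) = 4w^2 - (16/3)w + 4/3, which vanishes at w = 1/3 and w = 1.
Candidates: R(-3) = -60, R(1/3) = 340/81, R(1) = 4, R(3) = 20.
So the minimum is R(-3) = -60.

-3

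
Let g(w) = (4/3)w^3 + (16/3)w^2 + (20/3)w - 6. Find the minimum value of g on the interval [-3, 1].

-14

g'(w) = 4w^2 + (32/3)w + 20/3, which vanishes at w = -5/3 and w = -1.
Compare values at every candidate in [-3, 1]: g(-3) = -14; g(-5/3) = -686/81; g(-1) = -26/3; g(1) = 22/3.
The minimum over the interval is -14, attained at w = -3.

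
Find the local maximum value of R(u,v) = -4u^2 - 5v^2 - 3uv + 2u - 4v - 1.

37/71

∂R/∂u = -8u - 3v + 2 = 0 and ∂R/∂v = -3u - 10v - 4 = 0, so (u, v) = (32/71, -38/71).
The Hessian has R_{uu} = -8, R_{vv} = -10, R_{uv} = -3, giving D = 71 > 0 with R_{uu} < 0, so the point is a local maximum.
R(32/71, -38/71) = 37/71.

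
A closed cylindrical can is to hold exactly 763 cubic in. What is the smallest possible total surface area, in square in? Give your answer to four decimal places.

With radius r and height h, πr²h = 763 so h = 763/(πr²), and S(r) = 2πr² + 2πrh = 2πr² + 2·763/r.
S'(r) = 4πr − 2·763/r² = 0 ⇒ r³ = 763/(2π), so r ≈ 4.9520 and h = 2r ≈ 9.9040.
S''(r) = 4π + 4·763/r³ > 0, so this is the minimum; S ≈ 462.2365.

462.2365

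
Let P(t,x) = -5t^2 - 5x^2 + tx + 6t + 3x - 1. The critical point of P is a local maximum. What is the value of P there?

∂P/∂t = -10t + x + 6 = 0 and ∂P/∂x = t - 10x + 3 = 0, so (t, x) = (7/11, 4/11).
The Hessian has P_{tt} = -10, P_{xx} = -10, P_{tx} = 1, giving D = 99 > 0 with P_{tt} < 0, so the point is a local maximum.
P(7/11, 4/11) = 16/11.

16/11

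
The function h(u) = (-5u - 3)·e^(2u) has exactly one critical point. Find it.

h'(u) = (-5)·e^(2u) + (-5u - 3)·2·e^(2u) = (-10u - 11)·e^(2u). Since e^(2u) > 0, the only critical point is u = -11/10.
h''(-11/10) has the same sign as -10 < 0, so this is a local maximum.
h(-11/10) = (5/2)·e^(-11/5) ≈ 0.2770.

-11/10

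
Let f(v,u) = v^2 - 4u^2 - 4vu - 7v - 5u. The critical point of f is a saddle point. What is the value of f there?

∂f/∂v = 2v - 4u - 7 = 0 and ∂f/∂u = -4v - 8u - 5 = 0, so (v, u) = (9/8, -19/16).
The Hessian has f_{vv} = 2, f_{uu} = -8, f_{vu} = -4, giving D = -32 < 0, so the point is a saddle point.
f(9/8, -19/16) = -31/32.

-31/32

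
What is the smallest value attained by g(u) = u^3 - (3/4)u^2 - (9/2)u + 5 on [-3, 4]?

The derivative is 3u^2 - (3/2)u - 9/2, which vanishes at u = -1 and u = 3/2.
Evaluating at the critical points and endpoints: g(-3) = -61/4; g(-1) = 31/4; g(3/2) = -1/16; g(4) = 39.
Hence the absolute minimum is -61/4 at u = -3.

-61/4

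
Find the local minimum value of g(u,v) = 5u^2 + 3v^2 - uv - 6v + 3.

-3/59

∂g/∂u = 10u - v = 0 and ∂g/∂v = -u + 6v - 6 = 0, so (u, v) = (6/59, 60/59).
The Hessian has g_{uu} = 10, g_{vv} = 6, g_{uv} = -1, giving D = 59 > 0 with g_{uu} > 0, so the point is a local minimum.
g(6/59, 60/59) = -3/59.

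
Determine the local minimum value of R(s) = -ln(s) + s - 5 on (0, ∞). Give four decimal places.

R'(s) = -1/s + 1 = 0 gives s = 1.
R''(s) = 1/s², which is positive for s > 0, so this is a local minimum.
R(1) = -1·ln(1) + 1 - 5 ≈ -4.0000.

-4.0000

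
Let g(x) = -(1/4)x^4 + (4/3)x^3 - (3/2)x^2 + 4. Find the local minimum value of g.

43/12

Critical points: g'(x) = -x^3 + 4x^2 - 3x vanishes at x = 0, 1, 3.
g''(x) = -3x^2 + 8x - 3. g''(0) = -3 < 0 ⇒ local maximum; g''(1) = 2 > 0 ⇒ local minimum; g''(3) = -6 < 0 ⇒ local maximum.
So the local minimum value is g(1) = 43/12.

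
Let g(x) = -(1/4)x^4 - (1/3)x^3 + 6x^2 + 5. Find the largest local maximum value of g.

175/3

g'(x) = -x^3 - x^2 + 12x = 0 at x = -4, 0, 3.
g''(x) = -3x^2 - 2x + 12. g''(-4) = -28 < 0 ⇒ local maximum; g''(0) = 12 > 0 ⇒ local minimum; g''(3) = -21 < 0 ⇒ local maximum.
The largest local maximum is g(-4) = 175/3.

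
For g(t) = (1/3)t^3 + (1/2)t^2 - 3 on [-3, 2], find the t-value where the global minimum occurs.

-3

The derivative is t^2 + t, which vanishes at t = -1 and t = 0.
Evaluating at the critical points and endpoints: g(-3) = -15/2, g(-1) = -17/6, g(0) = -3, g(2) = 5/3.
The minimum over the interval is -15/2, attained at t = -3.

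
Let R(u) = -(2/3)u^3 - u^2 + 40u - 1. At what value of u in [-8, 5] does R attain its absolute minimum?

-5

The derivative is -2u^2 - 2u + 40, which vanishes at u = -5 and u = 4.
Candidates: R(-8) = -131/3,  R(-5) = -428/3,  R(4) = 301/3,  R(5) = 272/3.
The minimum over the interval is -428/3, attained at u = -5.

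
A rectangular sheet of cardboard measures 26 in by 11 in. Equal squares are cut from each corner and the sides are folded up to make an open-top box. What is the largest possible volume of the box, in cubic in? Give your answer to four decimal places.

315.4560

With cut size x, the volume is V(x) = x(26 − 2x)(11 − 2x) for 0 < x < 5.5.
V'(x) = 12x^2 − 148x + 286. Setting V'(x) = 0 gives x ≈ 2.3991 (the root in (0, 5.5)).
V''(x) = 24x − 148 is negative there, so this is the maximum; V ≈ 315.4560.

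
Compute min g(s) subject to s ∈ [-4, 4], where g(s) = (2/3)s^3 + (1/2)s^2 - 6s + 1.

Differentiating, g'(s) = 2s^2 + s - 6; which vanishes at s = -2 and s = 3/2.
Evaluating at the critical points and endpoints: g(-4) = -29/3; g(-2) = 29/3; g(3/2) = -37/8; g(4) = 83/3.
Hence the absolute minimum is -29/3 at s = -4.

-29/3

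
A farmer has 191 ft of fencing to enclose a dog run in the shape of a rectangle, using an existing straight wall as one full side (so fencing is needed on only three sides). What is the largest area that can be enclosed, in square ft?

Let the sides perpendicular to the wall have length x and the parallel side y, so 2x + y = 191 and the area is A = xy = x(191 − 2x).
A'(x) = 191 − 4x = 0 gives x = 191/4, and A''(x) = −4 < 0 confirms a maximum.
Then y = 191 − 2·191/4 = 191/2 and A = 36481/8.

36481/8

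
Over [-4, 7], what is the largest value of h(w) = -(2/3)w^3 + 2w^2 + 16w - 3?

151/3

h'(w) = -2w^2 + 4w + 16, which vanishes at w = -2 and w = 4.
Compare values at every candidate in [-4, 7]: h(-4) = 23/3, h(-2) = -65/3, h(4) = 151/3, h(7) = -65/3.
The maximum over the interval is 151/3, attained at w = 4.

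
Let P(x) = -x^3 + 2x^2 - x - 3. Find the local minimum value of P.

-85/27

P'(x) = -3x^2 + 4x - 1. Setting P'(x) = 0 gives x ∈ {1/3, 1}.
P''(x) = -6x + 4. P''(1/3) = 2 > 0 ⇒ local minimum; P''(1) = -2 < 0 ⇒ local maximum.
Thus P has its local minimum at x = 1/3, with value -85/27.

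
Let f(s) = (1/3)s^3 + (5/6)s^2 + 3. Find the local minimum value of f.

3

Critical points: f'(s) = s^2 + (5/3)s vanishes at s = -5/3, 0.
Second-derivative test with f''(s) = 2s + 5/3: f''(-5/3) = -5/3 < 0 ⇒ local maximum; f''(0) = 5/3 > 0 ⇒ local minimum.
The local minimum is f(0) = 3.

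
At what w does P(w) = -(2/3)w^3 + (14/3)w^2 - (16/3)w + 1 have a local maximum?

Critical points: P'(w) = -2w^2 + (28/3)w - 16/3 vanishes at w = 2/3, 4.
Since P''(w) = -4w + 28/3, we get P''(2/3) = 20/3 > 0 ⇒ local minimum; P''(4) = -20/3 < 0 ⇒ local maximum.
Thus P has its local maximum at w = 4, with value 35/3.

4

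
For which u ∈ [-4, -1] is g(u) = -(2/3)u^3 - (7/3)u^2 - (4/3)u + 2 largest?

-4

Differentiating, g'(u) = -2u^2 - (14/3)u - 4/3; whose only zero in [-4, -1] is u = -2.
Compare values at every candidate in [-4, -1]: g(-4) = 38/3; g(-2) = 2/3; g(-1) = 5/3.
The maximum over the interval is 38/3, attained at u = -4.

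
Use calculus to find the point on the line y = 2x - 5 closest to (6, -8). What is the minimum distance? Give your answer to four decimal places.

6.7082

Minimize D(x)^2 = (x - 6)^2 + (2x + 3)^2.
d/dx[D^2] = 2(x - 6) + 2·2·(2x + 3) = 0 ⇒ x = 0.
Then y = -5 and the distance is √(45) ≈ 6.7082.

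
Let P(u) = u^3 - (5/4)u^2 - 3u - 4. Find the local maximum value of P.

P'(u) = 3u^2 - (5/2)u - 3. Setting P'(u) = 0 gives u ∈ {-2/3, 3/2}.
Second-derivative test with P''(u) = 6u - 5/2: P''(-2/3) = -13/2 < 0 ⇒ local maximum; P''(3/2) = 13/2 > 0 ⇒ local minimum.
Thus P has its local maximum at u = -2/3, with value -77/27.

-77/27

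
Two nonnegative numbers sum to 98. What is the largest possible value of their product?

2401

With x + y = 98, the product is P(x) = x(98 − x).
P'(x) = 98 − 2x = 0 gives x = 49; P'' = −2 < 0, so this is the maximum.
P = 49·49 = 2401.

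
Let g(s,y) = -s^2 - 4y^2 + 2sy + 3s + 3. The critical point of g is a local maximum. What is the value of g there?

∂g/∂s = -2s + 2y + 3 = 0 and ∂g/∂y = 2s - 8y = 0, so (s, y) = (2, 1/2).
The Hessian has g_{ss} = -2, g_{yy} = -8, g_{sy} = 2, giving D = 12 > 0 with g_{ss} < 0, so the point is a local maximum.
g(2, 1/2) = 6.

6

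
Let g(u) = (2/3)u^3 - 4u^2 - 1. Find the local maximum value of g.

-1

Critical points: g'(u) = 2u^2 - 8u vanishes at u = 0, 4.
Since g''(u) = 4u - 8, we get g''(0) = -8 < 0 ⇒ local maximum; g''(4) = 8 > 0 ⇒ local minimum.
The local maximum is g(0) = -1.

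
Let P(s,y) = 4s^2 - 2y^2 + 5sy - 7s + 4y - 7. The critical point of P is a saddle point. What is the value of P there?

∂P/∂s = 8s + 5y - 7 = 0 and ∂P/∂y = 5s - 4y + 4 = 0, so (s, y) = (8/57, 67/57).
The Hessian has P_{ss} = 8, P_{yy} = -4, P_{sy} = 5, giving D = -57 < 0, so the point is a saddle point.
P(8/57, 67/57) = -293/57.

-293/57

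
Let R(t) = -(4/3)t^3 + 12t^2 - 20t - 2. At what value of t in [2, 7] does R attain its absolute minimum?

R'(t) = -4t^2 + 24t - 20, whose only zero in [2, 7] is t = 5.
Compare values at every candidate in [2, 7]: R(2) = -14/3; R(5) = 94/3; R(7) = -34/3.
Hence the absolute minimum is -34/3 at t = 7.

7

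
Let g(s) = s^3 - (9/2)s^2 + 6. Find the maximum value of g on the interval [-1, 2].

g'(s) = 3s^2 - 9s, whose only zero in [-1, 2] is s = 0.
Candidates: g(-1) = 1/2, g(0) = 6, g(2) = -4.
Hence the absolute maximum is 6 at s = 0.

6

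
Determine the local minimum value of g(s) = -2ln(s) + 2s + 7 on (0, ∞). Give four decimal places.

9.0000

g'(s) = -2/s + 2 = 0 gives s = 1.
g''(s) = 2/s², which is positive for s > 0, so this is a local minimum.
g(1) = -2·ln(1) + 2 + 7 ≈ 9.0000.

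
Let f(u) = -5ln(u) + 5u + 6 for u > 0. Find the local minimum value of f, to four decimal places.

f'(u) = -5/u + 5 = 0 gives u = 1.
f''(u) = 5/u², which is positive for u > 0, so this is a local minimum.
f(1) = -5·ln(1) + 5 + 6 ≈ 11.0000.

11.0000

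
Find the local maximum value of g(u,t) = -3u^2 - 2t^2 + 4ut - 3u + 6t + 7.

∂g/∂u = -6u + 4t - 3 = 0 and ∂g/∂t = 4u - 4t + 6 = 0, so (u, t) = (3/2, 3).
The Hessian has g_{uu} = -6, g_{tt} = -4, g_{ut} = 4, giving D = 8 > 0 with g_{uu} < 0, so the point is a local maximum.
g(3/2, 3) = 55/4.

55/4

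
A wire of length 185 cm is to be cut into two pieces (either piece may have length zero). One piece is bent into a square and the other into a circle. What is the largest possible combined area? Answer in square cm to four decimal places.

2723.5390

Let x be the length used for the square. Square side x/4; circle radius (185−x)/(2π).
A(x) = (x/4)² + π·((185−x)/(2π))² = x²/16 + (185−x)²/(4π) for 0 ≤ x ≤ 185. A'(x) = x/8 − (185−x)/(2π) = 0 gives x = 4·185/(π+4) ≈ 103.6183.
A'' > 0, so the interior critical point is a minimum; the maximum is at an endpoint. A(0) = 2723.5390 and A(185) = 2139.0625, so the largest area is 2723.5390.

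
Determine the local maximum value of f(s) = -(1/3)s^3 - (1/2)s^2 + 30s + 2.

587/6

f'(s) = -s^2 - s + 30 = 0 at s = -6, 5.
Second-derivative test with f''(s) = -2s - 1: f''(-6) = 11 > 0 ⇒ local minimum; f''(5) = -11 < 0 ⇒ local maximum.
The local maximum is f(5) = 587/6.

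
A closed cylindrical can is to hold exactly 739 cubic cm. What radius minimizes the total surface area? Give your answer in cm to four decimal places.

With radius r and height h, πr²h = 739 so h = 739/(πr²), and S(r) = 2πr² + 2πrh = 2πr² + 2·739/r.
S'(r) = 4πr − 2·739/r² = 0 ⇒ r³ = 739/(2π), so r ≈ 4.8995 and h = 2r ≈ 9.7991.
S''(r) = 4π + 4·739/r³ > 0, so this is the minimum; S ≈ 452.4919.

4.8995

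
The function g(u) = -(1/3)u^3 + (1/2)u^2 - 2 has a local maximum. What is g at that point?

-11/6

Critical points: g'(u) = -u^2 + u vanishes at u = 0, 1.
Second-derivative test with g''(u) = -2u + 1: g''(0) = 1 > 0 ⇒ local minimum; g''(1) = -1 < 0 ⇒ local maximum.
So the local maximum value is g(1) = -11/6.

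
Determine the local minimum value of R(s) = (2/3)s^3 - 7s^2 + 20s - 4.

13/3

R'(s) = 2s^2 - 14s + 20. Setting R'(s) = 0 gives s ∈ {2, 5}.
Second-derivative test with R''(s) = 4s - 14: R''(2) = -6 < 0 ⇒ local maximum; R''(5) = 6 > 0 ⇒ local minimum.
The local minimum is R(5) = 13/3.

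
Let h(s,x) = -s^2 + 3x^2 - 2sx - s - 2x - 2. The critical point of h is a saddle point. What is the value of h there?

∂h/∂s = -2s - 2x - 1 = 0 and ∂h/∂x = -2s + 6x - 2 = 0, so (s, x) = (-5/8, 1/8).
The Hessian has h_{ss} = -2, h_{xx} = 6, h_{sx} = -2, giving D = -16 < 0, so the point is a saddle point.
h(-5/8, 1/8) = -29/16.

-29/16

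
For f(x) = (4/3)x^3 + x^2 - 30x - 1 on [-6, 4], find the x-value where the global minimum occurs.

f'(x) = 4x^2 + 2x - 30, which vanishes at x = -3 and x = 5/2.
Evaluating at the critical points and endpoints: f(-6) = -73; f(-3) = 62; f(5/2) = -587/12; f(4) = -59/3.
Hence the absolute minimum is -73 at x = -6.

-6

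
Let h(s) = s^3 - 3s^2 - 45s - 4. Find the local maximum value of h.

77

h'(s) = 3s^2 - 6s - 45 = 0 at s = -3, 5.
h''(s) = 6s - 6. h''(-3) = -24 < 0 ⇒ local maximum; h''(5) = 24 > 0 ⇒ local minimum.
Thus h has its local maximum at s = -3, with value 77.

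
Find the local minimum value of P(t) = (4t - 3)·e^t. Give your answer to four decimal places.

P'(t) = 4·e^t + (4t - 3)·1·e^t = (4t + 1)·e^t. Since e^t > 0, the only critical point is t = -1/4.
P''(-1/4) has the same sign as 4 > 0, so this is a local minimum.
P(-1/4) = (-4)·e^(-1/4) ≈ -3.1152.

-3.1152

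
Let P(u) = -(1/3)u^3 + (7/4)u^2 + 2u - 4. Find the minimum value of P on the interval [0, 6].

-4

P'(u) = -u^2 + (7/2)u + 2, whose only zero in [0, 6] is u = 4.
Candidates: P(0) = -4, P(4) = 32/3, P(6) = -1.
Hence the absolute minimum is -4 at u = 0.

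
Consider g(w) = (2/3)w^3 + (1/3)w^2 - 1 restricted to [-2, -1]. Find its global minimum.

g'(w) = 2w^2 + (2/3)w, which has no zeros in [-2, -1].
Candidates: g(-2) = -5, g(-1) = -4/3.
So the minimum is g(-2) = -5.

-5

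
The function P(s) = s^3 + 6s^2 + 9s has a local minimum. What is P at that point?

P'(s) = 3s^2 + 12s + 9. Setting P'(s) = 0 gives s ∈ {-3, -1}.
Since P''(s) = 6s + 12, we get P''(-3) = -6 < 0 ⇒ local maximum; P''(-1) = 6 > 0 ⇒ local minimum.
So the local minimum value is P(-1) = -4.

-4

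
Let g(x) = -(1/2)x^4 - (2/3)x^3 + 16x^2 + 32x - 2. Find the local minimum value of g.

g'(x) = -2x^3 - 2x^2 + 32x + 32 = 0 at x = -4, -1, 4.
Since g''(x) = -6x^2 - 4x + 32, we get g''(-4) = -48 < 0 ⇒ local maximum; g''(-1) = 30 > 0 ⇒ local minimum; g''(4) = -80 < 0 ⇒ local maximum.
Thus g has its local minimum at x = -1, with value -107/6.

-107/6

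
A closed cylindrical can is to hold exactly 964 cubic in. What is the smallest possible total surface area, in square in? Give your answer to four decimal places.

540.2141

With radius r and height h, πr²h = 964 so h = 964/(πr²), and S(r) = 2πr² + 2πrh = 2πr² + 2·964/r.
S'(r) = 4πr − 2·964/r² = 0 ⇒ r³ = 964/(2π), so r ≈ 5.3534 and h = 2r ≈ 10.7069.
S''(r) = 4π + 4·964/r³ > 0, so this is the minimum; S ≈ 540.2141.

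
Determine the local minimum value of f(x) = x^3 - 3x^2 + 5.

Critical points: f'(x) = 3x^2 - 6x vanishes at x = 0, 2.
Since f''(x) = 6x - 6, we get f''(0) = -6 < 0 ⇒ local maximum; f''(2) = 6 > 0 ⇒ local minimum.
Thus f has its local minimum at x = 2, with value 1.

1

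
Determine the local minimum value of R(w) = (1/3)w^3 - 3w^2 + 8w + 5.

Critical points: R'(w) = w^2 - 6w + 8 vanishes at w = 2, 4.
R''(w) = 2w - 6. R''(2) = -2 < 0 ⇒ local maximum; R''(4) = 2 > 0 ⇒ local minimum.
The local minimum is R(4) = 31/3.

31/3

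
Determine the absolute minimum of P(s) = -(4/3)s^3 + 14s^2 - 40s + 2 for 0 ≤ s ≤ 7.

-148/3

The derivative is -4s^2 + 28s - 40, which vanishes at s = 2 and s = 5.
Compare values at every candidate in [0, 7]: P(0) = 2,  P(2) = -98/3,  P(5) = -44/3,  P(7) = -148/3.
Hence the absolute minimum is -148/3 at s = 7.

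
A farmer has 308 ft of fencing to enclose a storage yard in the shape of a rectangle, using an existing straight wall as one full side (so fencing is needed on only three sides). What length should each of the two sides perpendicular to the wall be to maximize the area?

77

Let the sides perpendicular to the wall have length x and the parallel side y, so 2x + y = 308 and the area is A = xy = x(308 − 2x).
A'(x) = 308 − 4x = 0 gives x = 77, and A''(x) = −4 < 0 confirms a maximum.
Then y = 308 − 2·77 = 154 and A = 11858.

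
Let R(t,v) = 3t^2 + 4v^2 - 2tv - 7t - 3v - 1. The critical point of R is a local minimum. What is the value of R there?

∂R/∂t = 6t - 2v - 7 = 0 and ∂R/∂v = -2t + 8v - 3 = 0, so (t, v) = (31/22, 8/11).
The Hessian has R_{tt} = 6, R_{vv} = 8, R_{tv} = -2, giving D = 44 > 0 with R_{tt} > 0, so the point is a local minimum.
R(31/22, 8/11) = -309/44.

-309/44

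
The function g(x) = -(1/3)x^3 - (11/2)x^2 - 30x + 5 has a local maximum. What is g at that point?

g'(x) = -x^2 - 11x - 30 = 0 at x = -6, -5.
Second-derivative test with g''(x) = -2x - 11: g''(-6) = 1 > 0 ⇒ local minimum; g''(-5) = -1 < 0 ⇒ local maximum.
Thus g has its local maximum at x = -5, with value 355/6.

355/6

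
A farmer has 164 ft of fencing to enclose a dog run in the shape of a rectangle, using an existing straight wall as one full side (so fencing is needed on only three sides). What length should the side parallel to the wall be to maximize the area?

82

Let the sides perpendicular to the wall have length x and the parallel side y, so 2x + y = 164 and the area is A = xy = x(164 − 2x).
A'(x) = 164 − 4x = 0 gives x = 41, and A''(x) = −4 < 0 confirms a maximum.
Then y = 164 − 2·41 = 82 and A = 3362.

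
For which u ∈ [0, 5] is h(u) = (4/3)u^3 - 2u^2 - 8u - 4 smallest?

2

Differentiating, h'(u) = 4u^2 - 4u - 8; whose only zero in [0, 5] is u = 2.
Evaluating at the critical points and endpoints: h(0) = -4; h(2) = -52/3; h(5) = 218/3.
So the minimum is h(2) = -52/3.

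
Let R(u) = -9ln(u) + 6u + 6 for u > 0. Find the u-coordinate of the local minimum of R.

R'(u) = -9/u + 6 = 0 gives u = 3/2.
R''(u) = 9/u², which is positive for u > 0, so this is a local minimum.
R(3/2) = -9·ln(3/2) + 9 + 6 ≈ 11.3508.

3/2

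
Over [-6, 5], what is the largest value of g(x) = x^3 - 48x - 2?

Differentiating, g'(x) = 3x^2 - 48; which vanishes at x = -4 and x = 4.
Evaluating at the critical points and endpoints: g(-6) = 70; g(-4) = 126; g(4) = -130; g(5) = -117.
So the maximum is g(-4) = 126.

126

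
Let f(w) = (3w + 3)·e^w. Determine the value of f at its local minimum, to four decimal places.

Differentiating with the product rule gives f'(w) = (3w + 6)·e^w. Since e^w > 0, the only critical point is w = -2.
f''(-2) has the same sign as 3 > 0, so this is a local minimum.
f(-2) = (-3)·e^(-2) ≈ -0.4060.

-0.4060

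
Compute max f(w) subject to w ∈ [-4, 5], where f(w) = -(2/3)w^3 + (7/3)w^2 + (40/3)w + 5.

53

f'(w) = -2w^2 + (14/3)w + 40/3, which vanishes at w = -5/3 and w = 4.
Evaluating at the critical points and endpoints: f(-4) = 95/3; f(-5/3) = -620/81; f(4) = 53; f(5) = 140/3.
Hence the absolute maximum is 53 at w = 4.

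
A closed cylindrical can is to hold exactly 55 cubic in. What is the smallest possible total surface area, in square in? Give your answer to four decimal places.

80.0614

With radius r and height h, πr²h = 55 so h = 55/(πr²), and S(r) = 2πr² + 2πrh = 2πr² + 2·55/r.
S'(r) = 4πr − 2·55/r² = 0 ⇒ r³ = 55/(2π), so r ≈ 2.0609 and h = 2r ≈ 4.1218.
S''(r) = 4π + 4·55/r³ > 0, so this is the minimum; S ≈ 80.0614.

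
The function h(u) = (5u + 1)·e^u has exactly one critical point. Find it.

h'(u) = 5·e^u + (5u + 1)·1·e^u = (5u + 6)·e^u. Since e^u > 0, the only critical point is u = -6/5.
h''(-6/5) has the same sign as 5 > 0, so this is a local minimum.
h(-6/5) = (-5)·e^(-6/5) ≈ -1.5060.

-6/5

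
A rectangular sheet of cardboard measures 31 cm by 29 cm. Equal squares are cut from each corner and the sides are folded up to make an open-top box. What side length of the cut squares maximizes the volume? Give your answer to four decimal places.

With cut size x, the volume is V(x) = x(31 − 2x)(29 − 2x) for 0 < x < 14.5.
V'(x) = 12x^2 − 240x + 899. Setting V'(x) = 0 gives x ≈ 4.9917 (the root in (0, 14.5)).
V''(x) = 24x − 240 is negative there, so this is the maximum; V ≈ 1995.0042.

4.9917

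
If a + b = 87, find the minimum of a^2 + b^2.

7569/2

With a + b = 87, a^2 + b^2 = a^2 + (87 − a)^2.
The derivative 2a − 2(87 − a) = 4a − 174 vanishes at a = 87/2; second derivative 4 > 0, a minimum.
The minimum is 2·(87/2)^2 = 7569/2.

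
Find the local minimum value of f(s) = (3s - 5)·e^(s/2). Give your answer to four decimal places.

-5.0789

Differentiating with the product rule gives f'(s) = ((3/2)s + 1/2)·e^(s/2). Since e^(s/2) > 0, the only critical point is s = -1/3.
f''(-1/3) has the same sign as 3/2 > 0, so this is a local minimum.
f(-1/3) = (-6)·e^(-1/6) ≈ -5.0789.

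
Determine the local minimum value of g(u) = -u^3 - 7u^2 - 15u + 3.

12

g'(u) = -3u^2 - 14u - 15 = 0 at u = -3, -5/3.
Second-derivative test with g''(u) = -6u - 14: g''(-3) = 4 > 0 ⇒ local minimum; g''(-5/3) = -4 < 0 ⇒ local maximum.
The local minimum is g(-3) = 12.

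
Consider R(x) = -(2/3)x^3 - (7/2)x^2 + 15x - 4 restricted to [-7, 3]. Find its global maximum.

67/8

R'(x) = -2x^2 - 7x + 15, which vanishes at x = -5 and x = 3/2.
Compare values at every candidate in [-7, 3]: R(-7) = -311/6, R(-5) = -499/6, R(3/2) = 67/8, R(3) = -17/2.
The maximum over the interval is 67/8, attained at x = 3/2.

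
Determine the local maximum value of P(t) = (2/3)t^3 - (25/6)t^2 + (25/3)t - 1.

P'(t) = 2t^2 - (25/3)t + 25/3 = 0 at t = 5/3, 5/2.
P''(t) = 4t - 25/3. P''(5/3) = -5/3 < 0 ⇒ local maximum; P''(5/2) = 5/3 > 0 ⇒ local minimum.
So the local maximum value is P(5/3) = 713/162.

713/162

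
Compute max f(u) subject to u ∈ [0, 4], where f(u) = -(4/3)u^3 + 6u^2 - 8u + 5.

5

f'(u) = -4u^2 + 12u - 8, which vanishes at u = 1 and u = 2.
Candidates: f(0) = 5, f(1) = 5/3, f(2) = 7/3, f(4) = -49/3.
The maximum over the interval is 5, attained at u = 0.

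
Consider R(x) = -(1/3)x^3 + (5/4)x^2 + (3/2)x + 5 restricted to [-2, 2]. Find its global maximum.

R'(x) = -x^2 + (5/2)x + 3/2, whose only zero in [-2, 2] is x = -1/2.
Candidates: R(-2) = 29/3, R(-1/2) = 221/48, R(2) = 31/3.
Hence the absolute maximum is 31/3 at x = 2.

31/3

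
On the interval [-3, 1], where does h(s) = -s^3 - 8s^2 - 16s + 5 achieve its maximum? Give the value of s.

h'(s) = -3s^2 - 16s - 16, whose only zero in [-3, 1] is s = -4/3.
Candidates: h(-3) = 8,  h(-4/3) = 391/27,  h(1) = -20.
So the maximum is h(-4/3) = 391/27.

-4/3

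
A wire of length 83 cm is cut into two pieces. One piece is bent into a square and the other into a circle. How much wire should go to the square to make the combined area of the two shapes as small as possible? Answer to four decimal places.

46.4882

Let x be the length used for the square. Square side x/4; circle radius (83−x)/(2π).
A(x) = (x/4)² + π·((83−x)/(2π))² = x²/16 + (83−x)²/(4π) for 0 ≤ x ≤ 83. A'(x) = x/8 − (83−x)/(2π) = 0 gives x = 4·83/(π+4) ≈ 46.4882.
A'' = 1/8 + 1/(2π) > 0, so this gives the minimum combined area; x ≈ 46.4882 cm to the square.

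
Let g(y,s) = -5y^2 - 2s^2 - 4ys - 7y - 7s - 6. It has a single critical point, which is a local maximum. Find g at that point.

∂g/∂y = -10y - 4s - 7 = 0 and ∂g/∂s = -4y - 4s - 7 = 0, so (y, s) = (0, -7/4).
The Hessian has g_{yy} = -10, g_{ss} = -4, g_{ys} = -4, giving D = 24 > 0 with g_{yy} < 0, so the point is a local maximum.
g(0, -7/4) = 1/8.

1/8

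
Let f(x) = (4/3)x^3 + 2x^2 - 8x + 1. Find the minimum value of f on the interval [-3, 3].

The derivative is 4x^2 + 4x - 8, which vanishes at x = -2 and x = 1.
Compare values at every candidate in [-3, 3]: f(-3) = 7,  f(-2) = 43/3,  f(1) = -11/3,  f(3) = 31.
Hence the absolute minimum is -11/3 at x = 1.

-11/3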